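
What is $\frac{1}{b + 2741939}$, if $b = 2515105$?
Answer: $\frac{1}{5257044} \approx 1.9022 \cdot 10^{-7}$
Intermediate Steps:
$\frac{1}{b + 2741939} = \frac{1}{2515105 + 2741939} = \frac{1}{5257044}$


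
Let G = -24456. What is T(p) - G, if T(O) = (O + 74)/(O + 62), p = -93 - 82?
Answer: 2763629/113 ≈ 24457.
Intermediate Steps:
p = -175
T(O) = (74 + O)/(62 + O)
T(p) - G = (74 - 175)/(62 - 175) - 1*(-24456) = -101/(-113) + 24456 = -1/113*(-101) + 24456 = 101/113 + 24456 = 2763629/113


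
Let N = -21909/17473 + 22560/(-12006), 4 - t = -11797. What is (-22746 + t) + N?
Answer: -382784750374/34963473 ≈ -10948.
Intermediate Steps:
t = 11801 (t = 4 - 1*(-11797) = 4 + 11797 = 11801)
N = -109538389/34963473 (N = -21909*1/17473 + 22560*(-1/12006) = -21909/17473 - 3760/2001 = -109538389/34963473 ≈ -3.1329)
(-22746 + t) + N = (-22746 + 11801) - 109538389/34963473 = -10945 - 109538389/34963473 = -382784750374/34963473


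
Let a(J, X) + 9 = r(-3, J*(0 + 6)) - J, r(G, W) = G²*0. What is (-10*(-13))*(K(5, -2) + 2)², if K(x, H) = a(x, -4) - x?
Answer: 37570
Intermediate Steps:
r(G, W) = 0
a(J, X) = -9 - J (a(J, X) = -9 + (0 - J) = -9 - J)
K(x, H) = -9 - 2*x (K(x, H) = (-9 - x) - x = -9 - 2*x)
(-10*(-13))*(K(5, -2) + 2)² = (-10*(-13))*((-9 - 2*5) + 2)² = 130*((-9 - 10) + 2)² = 130*(-19 + 2)² = 130*(-17)² = 130*289 = 37570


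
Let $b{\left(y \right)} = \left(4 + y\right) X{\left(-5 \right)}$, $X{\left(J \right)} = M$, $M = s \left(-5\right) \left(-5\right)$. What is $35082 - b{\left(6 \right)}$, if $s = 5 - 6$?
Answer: $35332$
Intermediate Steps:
$s = -1$ ($s = 5 - 6 = -1$)
$M = -25$ ($M = \left(-1\right) \left(-5\right) \left(-5\right) = 5 \left(-5\right) = -25$)
$X{\left(J \right)} = -25$
$b{\left(y \right)} = -100 - 25 y$ ($b{\left(y \right)} = \left(4 + y\right) \left(-25\right) = -100 - 25 y$)
$35082 - b{\left(6 \right)} = 35082 - \left(-100 - 150\right) = 35082 - -250 = 35082 + 250 = 35332$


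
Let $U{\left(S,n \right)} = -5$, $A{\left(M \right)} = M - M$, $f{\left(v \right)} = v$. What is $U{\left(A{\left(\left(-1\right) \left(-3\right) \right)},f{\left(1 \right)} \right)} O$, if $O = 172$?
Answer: $-860$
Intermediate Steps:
$A{\left(M \right)} = 0$
$U{\left(A{\left(\left(-1\right) \left(-3\right) \right)},f{\left(1 \right)} \right)} O = \left(-5\right) 172 = -860$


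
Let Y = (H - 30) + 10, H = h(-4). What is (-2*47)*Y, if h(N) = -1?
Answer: 1974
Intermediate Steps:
H = -1
Y = -21 (Y = (-1 - 30) + 10 = -31 + 10 = -21)
(-2*47)*Y = -2*47*(-21) = -94*(-21) = 1974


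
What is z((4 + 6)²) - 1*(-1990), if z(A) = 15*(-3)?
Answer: 1945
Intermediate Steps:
z(A) = -45
z((4 + 6)²) - 1*(-1990) = -45 - 1*(-1990) = -45 + 1990 = 1945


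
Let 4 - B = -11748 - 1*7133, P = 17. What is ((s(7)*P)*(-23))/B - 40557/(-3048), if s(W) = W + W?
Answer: 249744731/19187160 ≈ 13.016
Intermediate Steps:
s(W) = 2*W
B = 18885 (B = 4 - (-11748 - 1*7133) = 4 - (-11748 - 7133) = 4 - 1*(-18881) = 4 + 18881 = 18885)
((s(7)*P)*(-23))/B - 40557/(-3048) = (((2*7)*17)*(-23))/18885 - 40557/(-3048) = ((14*17)*(-23))*(1/18885) - 40557*(-1/3048) = (238*(-23))*(1/18885) + 13519/1016 = -5474*1/18885 + 13519/1016 = -5474/18885 + 13519/1016 = 249744731/19187160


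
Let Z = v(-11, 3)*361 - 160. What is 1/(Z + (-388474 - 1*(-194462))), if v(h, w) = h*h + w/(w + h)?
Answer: -8/1205011 ≈ -6.6389e-6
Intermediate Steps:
v(h, w) = h² + w/(h + w)
Z = 347085/8 (Z = ((3 + (-11)³ + 3*(-11)²)/(-11 + 3))*361 - 160 = ((3 - 1331 + 3*121)/(-8))*361 - 160 = -(3 - 1331 + 363)/8*361 - 160 = -⅛*(-965)*361 - 160 = (965/8)*361 - 160 = 348365/8 - 160 = 347085/8 ≈ 43386.)
1/(Z + (-388474 - 1*(-194462))) = 1/(347085/8 + (-388474 - 1*(-194462))) = 1/(347085/8 + (-388474 + 194462)) = 1/(347085/8 - 194012) = 1/(-1205011/8) = -8/1205011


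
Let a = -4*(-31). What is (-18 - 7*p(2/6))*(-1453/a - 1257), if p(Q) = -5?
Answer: -2674457/124 ≈ -21568.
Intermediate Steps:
a = 124
(-18 - 7*p(2/6))*(-1453/a - 1257) = (-18 - 7*(-5))*(-1453/124 - 1257) = (-18 + 35)*(-1453*1/124 - 1257) = 17*(-1453/124 - 1257) = 17*(-157321/124) = -2674457/124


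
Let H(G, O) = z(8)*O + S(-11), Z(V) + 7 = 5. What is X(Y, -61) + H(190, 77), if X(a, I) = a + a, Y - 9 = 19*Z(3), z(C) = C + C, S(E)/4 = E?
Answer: 1130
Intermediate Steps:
S(E) = 4*E
Z(V) = -2 (Z(V) = -7 + 5 = -2)
z(C) = 2*C
Y = -29 (Y = 9 + 19*(-2) = 9 - 38 = -29)
X(a, I) = 2*a
H(G, O) = -44 + 16*O (H(G, O) = (2*8)*O + 4*(-11) = 16*O - 44 = -44 + 16*O)
X(Y, -61) + H(190, 77) = 2*(-29) + (-44 + 16*77) = -58 + (-44 + 1232) = -58 + 1188 = 1130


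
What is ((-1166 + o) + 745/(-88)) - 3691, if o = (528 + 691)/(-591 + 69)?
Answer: -111803657/22968 ≈ -4867.8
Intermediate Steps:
o = -1219/522 (o = 1219/(-522) = 1219*(-1/522) = -1219/522 ≈ -2.3353)
((-1166 + o) + 745/(-88)) - 3691 = ((-1166 - 1219/522) + 745/(-88)) - 3691 = (-609871/522 + 745*(-1/88)) - 3691 = (-609871/522 - 745/88) - 3691 = -27028769/22968 - 3691 = -111803657/22968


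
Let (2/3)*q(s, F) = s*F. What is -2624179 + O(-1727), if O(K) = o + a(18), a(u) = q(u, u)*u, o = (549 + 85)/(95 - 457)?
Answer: -473393328/181 ≈ -2.6154e+6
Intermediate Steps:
q(s, F) = 3*F*s/2 (q(s, F) = 3*(s*F)/2 = 3*(F*s)/2 = 3*F*s/2)
o = -317/181 (o = 634/(-362) = 634*(-1/362) = -317/181 ≈ -1.7514)
a(u) = 3*u³/2 (a(u) = (3*u*u/2)*u = (3*u²/2)*u = 3*u³/2)
O(K) = 1583071/181 (O(K) = -317/181 + (3/2)*18³ = -317/181 + (3/2)*5832 = -317/181 + 8748 = 1583071/181)
-2624179 + O(-1727) = -2624179 + 1583071/181 = -473393328/181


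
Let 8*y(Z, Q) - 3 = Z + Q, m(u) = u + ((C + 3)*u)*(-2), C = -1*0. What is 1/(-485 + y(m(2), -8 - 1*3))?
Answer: -4/1949 ≈ -0.0020523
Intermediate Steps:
C = 0
m(u) = -5*u (m(u) = u + ((0 + 3)*u)*(-2) = u + (3*u)*(-2) = u - 6*u = -5*u)
y(Z, Q) = 3/8 + Q/8 + Z/8 (y(Z, Q) = 3/8 + (Z + Q)/8 = 3/8 + (Q + Z)/8 = 3/8 + (Q/8 + Z/8) = 3/8 + Q/8 + Z/8)
1/(-485 + y(m(2), -8 - 1*3)) = 1/(-485 + (3/8 + (-8 - 1*3)/8 + (-5*2)/8)) = 1/(-485 + (3/8 + (-8 - 3)/8 + (⅛)*(-10))) = 1/(-485 + (3/8 + (⅛)*(-11) - 5/4)) = 1/(-485 + (3/8 - 11/8 - 5/4)) = 1/(-485 - 9/4) = 1/(-1949/4) = -4/1949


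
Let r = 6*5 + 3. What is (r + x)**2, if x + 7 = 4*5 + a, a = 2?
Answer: 2304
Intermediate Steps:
x = 15 (x = -7 + (4*5 + 2) = -7 + (20 + 2) = -7 + 22 = 15)
r = 33 (r = 30 + 3 = 33)
(r + x)**2 = (33 + 15)**2 = 48**2 = 2304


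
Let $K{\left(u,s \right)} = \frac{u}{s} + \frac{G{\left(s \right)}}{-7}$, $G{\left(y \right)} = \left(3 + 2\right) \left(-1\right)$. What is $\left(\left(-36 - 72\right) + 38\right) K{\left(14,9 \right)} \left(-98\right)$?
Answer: $\frac{140140}{9} \approx 15571.0$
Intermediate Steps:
$G{\left(y \right)} = -5$ ($G{\left(y \right)} = 5 \left(-1\right) = -5$)
$K{\left(u,s \right)} = \frac{5}{7} + \frac{u}{s}$ ($K{\left(u,s \right)} = \frac{u}{s} - \frac{5}{-7} = \frac{u}{s} - - \frac{5}{7} = \frac{u}{s} + \frac{5}{7} = \frac{5}{7} + \frac{u}{s}$)
$\left(\left(-36 - 72\right) + 38\right) K{\left(14,9 \right)} \left(-98\right) = \left(\left(-36 - 72\right) + 38\right) \left(\frac{5}{7} + \frac{14}{9}\right) \left(-98\right) = \left(-108 + 38\right) \left(\frac{5}{7} + 14 \cdot \frac{1}{9}\right) \left(-98\right) = - 70 \left(\frac{5}{7} + \frac{14}{9}\right) \left(-98\right) = \left(-70\right) \frac{143}{63} \left(-98\right) = \left(- \frac{1430}{9}\right) \left(-98\right) = \frac{140140}{9}$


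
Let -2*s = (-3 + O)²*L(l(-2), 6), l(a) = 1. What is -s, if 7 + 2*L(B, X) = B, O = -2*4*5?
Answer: -5547/2 ≈ -2773.5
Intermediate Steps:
O = -40 (O = -8*5 = -40)
L(B, X) = -7/2 + B/2
s = 5547/2 (s = -(-3 - 40)²*(-7/2 + (½)*1)/2 = -(-43)²*(-7/2 + ½)/2 = -1849*(-3)/2 = -½*(-5547) = 5547/2 ≈ 2773.5)
-s = -1*5547/2 = -5547/2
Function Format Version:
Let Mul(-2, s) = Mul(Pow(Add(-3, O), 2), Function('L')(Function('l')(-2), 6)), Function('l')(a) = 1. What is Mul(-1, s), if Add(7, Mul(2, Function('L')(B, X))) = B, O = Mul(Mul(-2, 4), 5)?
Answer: Rational(-5547, 2) ≈ -2773.5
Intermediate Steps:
O = -40 (O = Mul(-8, 5) = -40)
Function('L')(B, X) = Add(Rational(-7, 2), Mul(Rational(1, 2), B))
s = Rational(5547, 2) (s = Mul(Rational(-1, 2), Mul(Pow(Add(-3, -40), 2), Add(Rational(-7, 2), Mul(Rational(1, 2), 1)))) = Mul(Rational(-1, 2), Mul(Pow(-43, 2), Add(Rational(-7, 2), Rational(1, 2)))) = Mul(Rational(-1, 2), Mul(1849, -3)) = Mul(Rational(-1, 2), -5547) = Rational(5547, 2) ≈ 2773.5)
Mul(-1, s) = Mul(-1, Rational(5547, 2)) = Rational(-5547, 2)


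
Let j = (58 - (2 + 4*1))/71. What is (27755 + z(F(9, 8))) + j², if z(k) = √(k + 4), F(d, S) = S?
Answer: 139915659/5041 + 2*√3 ≈ 27759.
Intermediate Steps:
j = 52/71 (j = (58 - (2 + 4))*(1/71) = (58 - 1*6)*(1/71) = (58 - 6)*(1/71) = 52*(1/71) = 52/71 ≈ 0.73239)
z(k) = √(4 + k)
(27755 + z(F(9, 8))) + j² = (27755 + √(4 + 8)) + (52/71)² = (27755 + √12) + 2704/5041 = (27755 + 2*√3) + 2704/5041 = 139915659/5041 + 2*√3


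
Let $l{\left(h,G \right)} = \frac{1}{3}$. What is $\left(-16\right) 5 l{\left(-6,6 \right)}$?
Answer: $- \frac{80}{3} \approx -26.667$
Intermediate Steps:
$l{\left(h,G \right)} = \frac{1}{3}$
$\left(-16\right) 5 l{\left(-6,6 \right)} = \left(-16\right) 5 \cdot \frac{1}{3} = \left(-80\right) \frac{1}{3} = - \frac{80}{3}$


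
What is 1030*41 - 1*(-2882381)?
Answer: 2924611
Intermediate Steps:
1030*41 - 1*(-2882381) = 42230 + 2882381 = 2924611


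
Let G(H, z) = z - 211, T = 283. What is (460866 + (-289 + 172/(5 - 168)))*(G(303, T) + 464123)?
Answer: 34848919262405/163 ≈ 2.1380e+11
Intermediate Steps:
G(H, z) = -211 + z
(460866 + (-289 + 172/(5 - 168)))*(G(303, T) + 464123) = (460866 + (-289 + 172/(5 - 168)))*((-211 + 283) + 464123) = (460866 + (-289 + 172/(-163)))*(72 + 464123) = (460866 + (-289 - 1/163*172))*464195 = (460866 + (-289 - 172/163))*464195 = (460866 - 47279/163)*464195 = (75073879/163)*464195 = 34848919262405/163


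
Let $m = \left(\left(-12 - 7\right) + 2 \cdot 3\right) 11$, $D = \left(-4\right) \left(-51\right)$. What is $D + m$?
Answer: $61$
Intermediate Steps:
$D = 204$
$m = -143$ ($m = \left(-19 + 6\right) 11 = \left(-13\right) 11 = -143$)
$D + m = 204 - 143 = 61$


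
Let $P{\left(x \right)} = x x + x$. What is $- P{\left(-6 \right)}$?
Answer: $-30$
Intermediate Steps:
$P{\left(x \right)} = x + x^{2}$ ($P{\left(x \right)} = x^{2} + x = x + x^{2}$)
$- P{\left(-6 \right)} = - \left(-6\right) \left(1 - 6\right) = - \left(-6\right) \left(-5\right) = \left(-1\right) 30 = -30$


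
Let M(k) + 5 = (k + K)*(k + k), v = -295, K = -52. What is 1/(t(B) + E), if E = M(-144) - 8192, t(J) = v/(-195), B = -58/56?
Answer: 39/1881848 ≈ 2.0724e-5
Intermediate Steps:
M(k) = -5 + 2*k*(-52 + k) (M(k) = -5 + (k - 52)*(k + k) = -5 + (-52 + k)*(2*k) = -5 + 2*k*(-52 + k))
B = -29/28 (B = -58*1/56 = -29/28 ≈ -1.0357)
t(J) = 59/39 (t(J) = -295/(-195) = -295*(-1/195) = 59/39)
E = 48251 (E = (-5 - 104*(-144) + 2*(-144)**2) - 8192 = (-5 + 14976 + 2*20736) - 8192 = (-5 + 14976 + 41472) - 8192 = 56443 - 8192 = 48251)
1/(t(B) + E) = 1/(59/39 + 48251) = 1/(1881848/39) = 39/1881848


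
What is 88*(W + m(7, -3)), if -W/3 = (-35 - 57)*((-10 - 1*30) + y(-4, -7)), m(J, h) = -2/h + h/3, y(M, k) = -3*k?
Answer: -1384504/3 ≈ -4.6150e+5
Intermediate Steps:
m(J, h) = -2/h + h/3 (m(J, h) = -2/h + h*(⅓) = -2/h + h/3)
W = -5244 (W = -3*(-35 - 57)*((-10 - 1*30) - 3*(-7)) = -(-276)*((-10 - 30) + 21) = -(-276)*(-40 + 21) = -(-276)*(-19) = -3*1748 = -5244)
88*(W + m(7, -3)) = 88*(-5244 + (-2/(-3) + (⅓)*(-3))) = 88*(-5244 + (-2*(-⅓) - 1)) = 88*(-5244 + (⅔ - 1)) = 88*(-5244 - ⅓) = 88*(-15733/3) = -1384504/3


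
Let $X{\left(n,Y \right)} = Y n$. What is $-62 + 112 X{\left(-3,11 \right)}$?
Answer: $-3758$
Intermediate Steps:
$-62 + 112 X{\left(-3,11 \right)} = -62 + 112 \cdot 11 \left(-3\right) = -62 + 112 \left(-33\right) = -62 - 3696 = -3758$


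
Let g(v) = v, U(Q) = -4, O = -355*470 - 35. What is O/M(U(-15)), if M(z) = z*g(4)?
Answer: 166885/16 ≈ 10430.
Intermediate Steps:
O = -166885 (O = -166850 - 35 = -166885)
M(z) = 4*z (M(z) = z*4 = 4*z)
O/M(U(-15)) = -166885/(4*(-4)) = -166885/(-16) = -166885*(-1/16) = 166885/16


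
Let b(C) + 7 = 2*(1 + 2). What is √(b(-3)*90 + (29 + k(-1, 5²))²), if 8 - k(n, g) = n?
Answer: √1354 ≈ 36.797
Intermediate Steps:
k(n, g) = 8 - n
b(C) = -1 (b(C) = -7 + 2*(1 + 2) = -7 + 2*3 = -7 + 6 = -1)
√(b(-3)*90 + (29 + k(-1, 5²))²) = √(-1*90 + (29 + (8 - 1*(-1)))²) = √(-90 + (29 + (8 + 1))²) = √(-90 + (29 + 9)²) = √(-90 + 38²) = √(-90 + 1444) = √1354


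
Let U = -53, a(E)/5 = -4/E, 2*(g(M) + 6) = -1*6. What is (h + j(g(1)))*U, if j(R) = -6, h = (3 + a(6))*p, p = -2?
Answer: 848/3 ≈ 282.67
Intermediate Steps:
g(M) = -9 (g(M) = -6 + (-1*6)/2 = -6 + (1/2)*(-6) = -6 - 3 = -9)
a(E) = -20/E (a(E) = 5*(-4/E) = -20/E)
h = 2/3 (h = (3 - 20/6)*(-2) = (3 - 20*1/6)*(-2) = (3 - 10/3)*(-2) = -1/3*(-2) = 2/3 ≈ 0.66667)
(h + j(g(1)))*U = (2/3 - 6)*(-53) = -16/3*(-53) = 848/3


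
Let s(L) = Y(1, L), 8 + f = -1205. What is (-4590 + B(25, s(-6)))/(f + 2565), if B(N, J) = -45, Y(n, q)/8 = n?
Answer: -4635/1352 ≈ -3.4283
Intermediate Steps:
Y(n, q) = 8*n
f = -1213 (f = -8 - 1205 = -1213)
s(L) = 8 (s(L) = 8*1 = 8)
(-4590 + B(25, s(-6)))/(f + 2565) = (-4590 - 45)/(-1213 + 2565) = -4635/1352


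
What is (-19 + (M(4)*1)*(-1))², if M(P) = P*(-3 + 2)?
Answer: 225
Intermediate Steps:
M(P) = -P (M(P) = P*(-1) = -P)
(-19 + (M(4)*1)*(-1))² = (-19 + (-1*4*1)*(-1))² = (-19 - 4*1*(-1))² = (-19 - 4*(-1))² = (-19 + 4)² = (-15)² = 225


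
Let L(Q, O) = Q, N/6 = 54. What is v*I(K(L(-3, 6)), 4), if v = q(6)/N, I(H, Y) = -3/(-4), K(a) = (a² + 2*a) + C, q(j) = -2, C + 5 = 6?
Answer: -1/216 ≈ -0.0046296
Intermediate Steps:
C = 1 (C = -5 + 6 = 1)
N = 324 (N = 6*54 = 324)
K(a) = 1 + a² + 2*a (K(a) = (a² + 2*a) + 1 = 1 + a² + 2*a)
I(H, Y) = ¾ (I(H, Y) = -3*(-¼) = ¾)
v = -1/162 (v = -2/324 = -2*1/324 = -1/162 ≈ -0.0061728)
v*I(K(L(-3, 6)), 4) = -1/162*¾ = -1/216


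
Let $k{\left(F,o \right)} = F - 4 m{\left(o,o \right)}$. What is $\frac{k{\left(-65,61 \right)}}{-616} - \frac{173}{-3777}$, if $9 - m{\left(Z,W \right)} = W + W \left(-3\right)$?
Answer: $\frac{2331221}{2326632} \approx 1.002$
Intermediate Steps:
$m{\left(Z,W \right)} = 9 + 2 W$ ($m{\left(Z,W \right)} = 9 - \left(W + W \left(-3\right)\right) = 9 - \left(W - 3 W\right) = 9 - - 2 W = 9 + 2 W$)
$k{\left(F,o \right)} = -36 + F - 8 o$ ($k{\left(F,o \right)} = F - 4 \left(9 + 2 o\right) = F - \left(36 + 8 o\right) = -36 + F - 8 o$)
$\frac{k{\left(-65,61 \right)}}{-616} - \frac{173}{-3777} = \frac{-36 - 65 - 488}{-616} - \frac{173}{-3777} = \left(-36 - 65 - 488\right) \left(- \frac{1}{616}\right) - - \frac{173}{3777} = \left(-589\right) \left(- \frac{1}{616}\right) + \frac{173}{3777} = \frac{589}{616} + \frac{173}{3777} = \frac{2331221}{2326632}$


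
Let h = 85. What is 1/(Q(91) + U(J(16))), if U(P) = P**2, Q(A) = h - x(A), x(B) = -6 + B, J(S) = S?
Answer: 1/256 ≈ 0.0039063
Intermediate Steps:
Q(A) = 91 - A (Q(A) = 85 - (-6 + A) = 85 + (6 - A) = 91 - A)
1/(Q(91) + U(J(16))) = 1/((91 - 1*91) + 16**2) = 1/((91 - 91) + 256) = 1/(0 + 256) = 1/256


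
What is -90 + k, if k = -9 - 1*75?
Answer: -174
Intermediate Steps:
k = -84 (k = -9 - 75 = -84)
-90 + k = -90 - 84 = -174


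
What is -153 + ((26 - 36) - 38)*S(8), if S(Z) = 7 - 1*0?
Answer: -489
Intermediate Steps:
S(Z) = 7 (S(Z) = 7 + 0 = 7)
-153 + ((26 - 36) - 38)*S(8) = -153 + ((26 - 36) - 38)*7 = -153 + (-10 - 38)*7 = -153 - 48*7 = -153 - 336 = -489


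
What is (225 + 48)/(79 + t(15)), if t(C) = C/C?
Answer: 273/80 ≈ 3.4125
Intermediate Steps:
t(C) = 1
(225 + 48)/(79 + t(15)) = (225 + 48)/(79 + 1) = 273/80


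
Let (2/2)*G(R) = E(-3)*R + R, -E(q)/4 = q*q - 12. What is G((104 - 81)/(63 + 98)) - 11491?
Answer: -80424/7 ≈ -11489.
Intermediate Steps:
E(q) = 48 - 4*q**2 (E(q) = -4*(q*q - 12) = -4*(q**2 - 12) = -4*(-12 + q**2) = 48 - 4*q**2)
G(R) = 13*R (G(R) = (48 - 4*(-3)**2)*R + R = (48 - 4*9)*R + R = (48 - 36)*R + R = 12*R + R = 13*R)
G((104 - 81)/(63 + 98)) - 11491 = 13*((104 - 81)/(63 + 98)) - 11491 = 13*(23/161) - 11491 = 13*(23*(1/161)) - 11491 = 13*(1/7) - 11491 = 13/7 - 11491 = -80424/7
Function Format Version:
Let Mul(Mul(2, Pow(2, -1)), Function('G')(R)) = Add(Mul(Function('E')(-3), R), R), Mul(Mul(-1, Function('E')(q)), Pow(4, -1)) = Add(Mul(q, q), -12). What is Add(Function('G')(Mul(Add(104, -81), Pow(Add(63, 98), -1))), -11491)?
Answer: Rational(-80424, 7) ≈ -11489.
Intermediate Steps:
Function('E')(q) = Add(48, Mul(-4, Pow(q, 2))) (Function('E')(q) = Mul(-4, Add(Mul(q, q), -12)) = Mul(-4, Add(Pow(q, 2), -12)) = Mul(-4, Add(-12, Pow(q, 2))) = Add(48, Mul(-4, Pow(q, 2))))
Function('G')(R) = Mul(13, R) (Function('G')(R) = Add(Mul(Add(48, Mul(-4, Pow(-3, 2))), R), R) = Add(Mul(Add(48, Mul(-4, 9)), R), R) = Add(Mul(Add(48, -36), R), R) = Add(Mul(12, R), R) = Mul(13, R))
Add(Function('G')(Mul(Add(104, -81), Pow(Add(63, 98), -1))), -11491) = Add(Mul(13, Mul(Add(104, -81), Pow(Add(63, 98), -1))), -11491) = Add(Mul(13, Mul(23, Pow(161, -1))), -11491) = Add(Mul(13, Mul(23, Rational(1, 161))), -11491) = Add(Mul(13, Rational(1, 7)), -11491) = Add(Rational(13, 7), -11491) = Rational(-80424, 7)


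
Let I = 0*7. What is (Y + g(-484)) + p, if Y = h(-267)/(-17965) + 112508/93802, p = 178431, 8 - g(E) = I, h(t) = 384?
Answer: 150349494431261/842576465 ≈ 1.7844e+5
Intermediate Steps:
I = 0
g(E) = 8 (g(E) = 8 - 1*0 = 8 + 0 = 8)
Y = 992593126/842576465 (Y = 384/(-17965) + 112508/93802 = 384*(-1/17965) + 112508*(1/93802) = -384/17965 + 56254/46901 = 992593126/842576465 ≈ 1.1780)
(Y + g(-484)) + p = (992593126/842576465 + 8) + 178431 = 7733204846/842576465 + 178431 = 150349494431261/842576465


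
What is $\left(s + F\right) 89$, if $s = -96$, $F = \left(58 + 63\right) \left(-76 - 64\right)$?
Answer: $-1516204$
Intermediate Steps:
$F = -16940$ ($F = 121 \left(-140\right) = -16940$)
$\left(s + F\right) 89 = \left(-96 - 16940\right) 89 = \left(-17036\right) 89 = -1516204$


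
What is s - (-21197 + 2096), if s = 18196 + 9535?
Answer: 46832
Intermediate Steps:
s = 27731
s - (-21197 + 2096) = 27731 - (-21197 + 2096) = 27731 - 1*(-19101) = 27731 + 19101 = 46832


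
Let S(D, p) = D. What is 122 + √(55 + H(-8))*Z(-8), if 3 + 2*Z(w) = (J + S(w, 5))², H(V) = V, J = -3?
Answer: 122 + 59*√47 ≈ 526.48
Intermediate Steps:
Z(w) = -3/2 + (-3 + w)²/2
122 + √(55 + H(-8))*Z(-8) = 122 + √(55 - 8)*(-3/2 + (-3 - 8)²/2) = 122 + √47*(-3/2 + (½)*(-11)²) = 122 + √47*(-3/2 + (½)*121) = 122 + √47*(-3/2 + 121/2) = 122 + √47*59 = 122 + 59*√47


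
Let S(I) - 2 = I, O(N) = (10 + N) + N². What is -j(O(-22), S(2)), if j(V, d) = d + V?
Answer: -476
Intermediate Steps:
O(N) = 10 + N + N²
S(I) = 2 + I
j(V, d) = V + d
-j(O(-22), S(2)) = -((10 - 22 + (-22)²) + (2 + 2)) = -((10 - 22 + 484) + 4) = -(472 + 4) = -1*476 = -476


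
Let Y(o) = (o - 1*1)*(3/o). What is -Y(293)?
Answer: -876/293 ≈ -2.9898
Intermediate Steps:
Y(o) = 3*(-1 + o)/o (Y(o) = (o - 1)*(3/o) = (-1 + o)*(3/o) = 3*(-1 + o)/o)
-Y(293) = -(3 - 3/293) = -1*876/293 = -876/293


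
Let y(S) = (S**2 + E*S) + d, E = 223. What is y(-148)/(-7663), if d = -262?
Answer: 11362/7663 ≈ 1.4827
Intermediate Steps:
y(S) = -262 + S**2 + 223*S (y(S) = (S**2 + 223*S) - 262 = -262 + S**2 + 223*S)
y(-148)/(-7663) = (-262 + (-148)**2 + 223*(-148))/(-7663) = (-262 + 21904 - 33004)*(-1/7663) = -11362*(-1/7663) = 11362/7663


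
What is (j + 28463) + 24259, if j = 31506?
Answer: 84228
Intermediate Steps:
(j + 28463) + 24259 = (31506 + 28463) + 24259 = 59969 + 24259 = 84228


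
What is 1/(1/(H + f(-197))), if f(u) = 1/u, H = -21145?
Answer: -4165566/197 ≈ -21145.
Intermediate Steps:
f(u) = 1/u
1/(1/(H + f(-197))) = 1/(1/(-21145 + 1/(-197))) = 1/(1/(-21145 - 1/197)) = 1/(1/(-4165566/197)) = 1/(-197/4165566) = -4165566/197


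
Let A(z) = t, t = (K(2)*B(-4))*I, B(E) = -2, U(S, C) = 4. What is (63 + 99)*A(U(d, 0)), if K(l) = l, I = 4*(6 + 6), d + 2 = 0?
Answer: -31104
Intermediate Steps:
d = -2 (d = -2 + 0 = -2)
I = 48 (I = 4*12 = 48)
t = -192 (t = (2*(-2))*48 = -4*48 = -192)
A(z) = -192
(63 + 99)*A(U(d, 0)) = (63 + 99)*(-192) = 162*(-192) = -31104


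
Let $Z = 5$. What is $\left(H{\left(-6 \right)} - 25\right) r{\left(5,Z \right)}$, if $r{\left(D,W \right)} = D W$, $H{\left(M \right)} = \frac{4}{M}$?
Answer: $- \frac{1925}{3} \approx -641.67$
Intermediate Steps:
$\left(H{\left(-6 \right)} - 25\right) r{\left(5,Z \right)} = \left(\frac{4}{-6} - 25\right) 5 \cdot 5 = \left(4 \left(- \frac{1}{6}\right) - 25\right) 25 = \left(- \frac{2}{3} - 25\right) 25 = \left(- \frac{77}{3}\right) 25 = - \frac{1925}{3}$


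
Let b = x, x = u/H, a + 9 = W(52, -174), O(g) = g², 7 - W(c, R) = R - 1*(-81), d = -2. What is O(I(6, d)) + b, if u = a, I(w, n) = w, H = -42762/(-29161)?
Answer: 4193083/42762 ≈ 98.056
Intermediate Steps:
H = 42762/29161 (H = -42762*(-1/29161) = 42762/29161 ≈ 1.4664)
W(c, R) = -74 - R (W(c, R) = 7 - (R - 1*(-81)) = 7 - (R + 81) = 7 - (81 + R) = 7 + (-81 - R) = -74 - R)
a = 91 (a = -9 + (-74 - 1*(-174)) = -9 + (-74 + 174) = -9 + 100 = 91)
u = 91
x = 2653651/42762 (x = 91/(42762/29161) = 91*(29161/42762) = 2653651/42762 ≈ 62.056)
b = 2653651/42762 ≈ 62.056
O(I(6, d)) + b = 6² + 2653651/42762 = 36 + 2653651/42762 = 4193083/42762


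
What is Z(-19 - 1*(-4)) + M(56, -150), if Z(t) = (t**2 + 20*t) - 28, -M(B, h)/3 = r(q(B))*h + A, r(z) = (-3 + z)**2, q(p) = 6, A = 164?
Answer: 3455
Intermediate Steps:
M(B, h) = -492 - 27*h (M(B, h) = -3*((-3 + 6)**2*h + 164) = -3*(3**2*h + 164) = -3*(9*h + 164) = -3*(164 + 9*h) = -492 - 27*h)
Z(t) = -28 + t**2 + 20*t
Z(-19 - 1*(-4)) + M(56, -150) = (-28 + (-19 - 1*(-4))**2 + 20*(-19 - 1*(-4))) + (-492 - 27*(-150)) = (-28 + (-19 + 4)**2 + 20*(-19 + 4)) + (-492 + 4050) = (-28 + (-15)**2 + 20*(-15)) + 3558 = (-28 + 225 - 300) + 3558 = -103 + 3558 = 3455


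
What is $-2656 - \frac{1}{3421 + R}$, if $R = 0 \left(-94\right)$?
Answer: $- \frac{9086177}{3421} \approx -2656.0$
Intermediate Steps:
$R = 0$
$-2656 - \frac{1}{3421 + R} = -2656 - \frac{1}{3421 + 0} = -2656 - \frac{1}{3421} = - \frac{9086177}{3421}$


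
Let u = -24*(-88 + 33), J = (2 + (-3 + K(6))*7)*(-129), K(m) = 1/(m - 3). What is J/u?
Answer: 215/132 ≈ 1.6288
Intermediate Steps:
K(m) = 1/(-3 + m)
J = 2150 (J = (2 + (-3 + 1/(-3 + 6))*7)*(-129) = (2 + (-3 + 1/3)*7)*(-129) = (2 + (-3 + ⅓)*7)*(-129) = (2 - 8/3*7)*(-129) = (2 - 56/3)*(-129) = -50/3*(-129) = 2150)
u = 1320 (u = -24*(-55) = 1320)
J/u = 2150/1320 = 2150*(1/1320) = 215/132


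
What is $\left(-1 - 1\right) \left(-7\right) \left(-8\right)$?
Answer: $-112$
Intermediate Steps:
$\left(-1 - 1\right) \left(-7\right) \left(-8\right) = \left(-2\right) \left(-7\right) \left(-8\right) = 14 \left(-8\right) = -112$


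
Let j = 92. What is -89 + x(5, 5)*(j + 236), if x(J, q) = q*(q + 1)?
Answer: 9751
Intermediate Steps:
x(J, q) = q*(1 + q)
-89 + x(5, 5)*(j + 236) = -89 + (5*(1 + 5))*(92 + 236) = -89 + (5*6)*328 = -89 + 30*328 = -89 + 9840 = 9751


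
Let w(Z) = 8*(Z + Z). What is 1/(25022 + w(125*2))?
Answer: 1/29022 ≈ 3.4457e-5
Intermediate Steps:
w(Z) = 16*Z (w(Z) = 8*(2*Z) = 16*Z)
1/(25022 + w(125*2)) = 1/(25022 + 16*(125*2)) = 1/(25022 + 16*250) = 1/(25022 + 4000) = 1/29022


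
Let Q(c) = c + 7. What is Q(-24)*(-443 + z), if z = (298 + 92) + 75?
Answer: -374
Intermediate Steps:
Q(c) = 7 + c
z = 465 (z = 390 + 75 = 465)
Q(-24)*(-443 + z) = (7 - 24)*(-443 + 465) = -17*22 = -374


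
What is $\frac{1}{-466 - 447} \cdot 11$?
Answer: $- \frac{1}{83} \approx -0.012048$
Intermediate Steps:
$\frac{1}{-466 - 447} \cdot 11 = \frac{1}{-913} \cdot 11 = \left(- \frac{1}{913}\right) 11 = - \frac{1}{83}$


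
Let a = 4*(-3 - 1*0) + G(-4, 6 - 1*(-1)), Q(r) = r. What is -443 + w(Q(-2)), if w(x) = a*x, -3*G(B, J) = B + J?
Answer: -417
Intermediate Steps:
G(B, J) = -B/3 - J/3 (G(B, J) = -(B + J)/3 = -B/3 - J/3)
a = -13 (a = 4*(-3 - 1*0) + (-⅓*(-4) - (6 - 1*(-1))/3) = 4*(-3 + 0) + (4/3 - (6 + 1)/3) = 4*(-3) + (4/3 - ⅓*7) = -12 + (4/3 - 7/3) = -12 - 1 = -13)
w(x) = -13*x
-443 + w(Q(-2)) = -443 - 13*(-2) = -443 + 26 = -417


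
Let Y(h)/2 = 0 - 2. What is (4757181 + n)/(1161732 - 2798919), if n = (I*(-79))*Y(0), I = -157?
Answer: -4707569/1637187 ≈ -2.8754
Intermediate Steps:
Y(h) = -4 (Y(h) = 2*(0 - 2) = 2*(-2) = -4)
n = -49612 (n = -157*(-79)*(-4) = 12403*(-4) = -49612)
(4757181 + n)/(1161732 - 2798919) = (4757181 - 49612)/(1161732 - 2798919) = 4707569/(-1637187) = 4707569*(-1/1637187) = -4707569/1637187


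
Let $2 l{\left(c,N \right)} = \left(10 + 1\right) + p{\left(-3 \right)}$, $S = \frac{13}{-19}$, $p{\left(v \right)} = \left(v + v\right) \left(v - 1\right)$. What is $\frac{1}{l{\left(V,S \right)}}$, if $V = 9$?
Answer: $\frac{2}{35} \approx 0.057143$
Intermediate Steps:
$p{\left(v \right)} = 2 v \left(-1 + v\right)$
$S = - \frac{13}{19}$ ($S = 13 \left(- \frac{1}{19}\right) = - \frac{13}{19} \approx -0.68421$)
$l{\left(c,N \right)} = \frac{35}{2}$ ($l{\left(c,N \right)} = \frac{\left(10 + 1\right) + 2 \left(-3\right) \left(-1 - 3\right)}{2} = \frac{11 + 2 \left(-3\right) \left(-4\right)}{2} = \frac{11 + 24}{2} = \frac{1}{2} \cdot 35 = \frac{35}{2}$)
$\frac{1}{l{\left(V,S \right)}} = \frac{1}{\frac{35}{2}} = \frac{2}{35}$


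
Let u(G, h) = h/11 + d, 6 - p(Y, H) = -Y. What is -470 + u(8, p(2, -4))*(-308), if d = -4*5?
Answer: 5466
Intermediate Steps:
p(Y, H) = 6 + Y (p(Y, H) = 6 - (-1)*Y = 6 + Y)
d = -20
u(G, h) = -20 + h/11 (u(G, h) = h/11 - 20 = -20 + h/11)
-470 + u(8, p(2, -4))*(-308) = -470 + (-20 + (6 + 2)/11)*(-308) = -470 + (-20 + (1/11)*8)*(-308) = -470 + (-20 + 8/11)*(-308) = -470 - 212/11*(-308) = -470 + 5936 = 5466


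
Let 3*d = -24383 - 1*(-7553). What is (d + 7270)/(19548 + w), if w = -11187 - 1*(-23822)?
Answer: 1660/32183 ≈ 0.051580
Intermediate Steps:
d = -5610 (d = (-24383 - 1*(-7553))/3 = (-24383 + 7553)/3 = (⅓)*(-16830) = -5610)
w = 12635 (w = -11187 + 23822 = 12635)
(d + 7270)/(19548 + w) = (-5610 + 7270)/(19548 + 12635) = 1660/32183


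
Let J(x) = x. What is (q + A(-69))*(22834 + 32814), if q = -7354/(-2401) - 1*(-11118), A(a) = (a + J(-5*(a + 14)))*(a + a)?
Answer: -2312394543488/2401 ≈ -9.6310e+8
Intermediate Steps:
A(a) = 2*a*(-70 - 4*a) (A(a) = (a - 5*(a + 14))*(a + a) = (a - 5*(14 + a))*(2*a) = (a + (-70 - 5*a))*(2*a) = (-70 - 4*a)*(2*a) = 2*a*(-70 - 4*a))
q = 26701672/2401 (q = -7354*(-1/2401) + 11118 = 7354/2401 + 11118 = 26701672/2401 ≈ 11121.)
(q + A(-69))*(22834 + 32814) = (26701672/2401 - 4*(-69)*(35 + 2*(-69)))*(22834 + 32814) = (26701672/2401 - 4*(-69)*(35 - 138))*55648 = (26701672/2401 - 4*(-69)*(-103))*55648 = (26701672/2401 - 28428)*55648 = -41553956/2401*55648 = -2312394543488/2401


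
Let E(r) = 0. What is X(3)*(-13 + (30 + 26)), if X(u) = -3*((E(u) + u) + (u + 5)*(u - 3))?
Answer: -387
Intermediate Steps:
X(u) = -3*u - 3*(-3 + u)*(5 + u) (X(u) = -3*((0 + u) + (u + 5)*(u - 3)) = -3*(u + (5 + u)*(-3 + u)) = -3*(u + (-3 + u)*(5 + u)) = -3*u - 3*(-3 + u)*(5 + u))
X(3)*(-13 + (30 + 26)) = (45 - 9*3 - 3*3²)*(-13 + (30 + 26)) = (45 - 27 - 3*9)*(-13 + 56) = (45 - 27 - 27)*43 = -9*43 = -387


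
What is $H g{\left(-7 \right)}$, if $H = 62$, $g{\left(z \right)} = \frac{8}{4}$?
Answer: $124$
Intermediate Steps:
$g{\left(z \right)} = 2$ ($g{\left(z \right)} = 8 \cdot \frac{1}{4} = 2$)
$H g{\left(-7 \right)} = 62 \cdot 2 = 124$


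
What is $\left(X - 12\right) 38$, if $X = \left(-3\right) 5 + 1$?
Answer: $-988$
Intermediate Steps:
$X = -14$ ($X = -15 + 1 = -14$)
$\left(X - 12\right) 38 = \left(-14 - 12\right) 38 = \left(-26\right) 38 = -988$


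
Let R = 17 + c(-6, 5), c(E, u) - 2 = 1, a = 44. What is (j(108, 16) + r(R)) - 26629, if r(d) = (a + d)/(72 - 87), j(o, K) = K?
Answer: -399259/15 ≈ -26617.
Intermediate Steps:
c(E, u) = 3 (c(E, u) = 2 + 1 = 3)
R = 20 (R = 17 + 3 = 20)
r(d) = -44/15 - d/15 (r(d) = (44 + d)/(72 - 87) = (44 + d)/(-15) = (44 + d)*(-1/15) = -44/15 - d/15)
(j(108, 16) + r(R)) - 26629 = (16 + (-44/15 - 1/15*20)) - 26629 = (16 + (-44/15 - 4/3)) - 26629 = (16 - 64/15) - 26629 = 176/15 - 26629 = -399259/15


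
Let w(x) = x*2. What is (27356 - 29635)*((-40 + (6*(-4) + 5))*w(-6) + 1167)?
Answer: -4273125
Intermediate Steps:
w(x) = 2*x
(27356 - 29635)*((-40 + (6*(-4) + 5))*w(-6) + 1167) = (27356 - 29635)*((-40 + (6*(-4) + 5))*(2*(-6)) + 1167) = -2279*((-40 + (-24 + 5))*(-12) + 1167) = -2279*((-40 - 19)*(-12) + 1167) = -2279*(-59*(-12) + 1167) = -2279*(708 + 1167) = -2279*1875 = -4273125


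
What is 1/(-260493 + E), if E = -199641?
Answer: -1/460134 ≈ -2.1733e-6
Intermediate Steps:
1/(-260493 + E) = 1/(-260493 - 199641) = 1/(-460134) = -1/460134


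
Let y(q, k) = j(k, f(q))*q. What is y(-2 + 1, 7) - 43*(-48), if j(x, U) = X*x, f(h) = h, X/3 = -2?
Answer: 2106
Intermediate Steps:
X = -6 (X = 3*(-2) = -6)
j(x, U) = -6*x
y(q, k) = -6*k*q (y(q, k) = (-6*k)*q = -6*k*q)
y(-2 + 1, 7) - 43*(-48) = -6*7*(-2 + 1) - 43*(-48) = -6*7*(-1) + 2064 = 42 + 2064 = 2106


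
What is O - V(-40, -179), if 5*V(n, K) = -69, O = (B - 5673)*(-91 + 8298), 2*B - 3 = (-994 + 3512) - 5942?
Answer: -605963707/10 ≈ -6.0596e+7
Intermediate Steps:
B = -3421/2 (B = 3/2 + ((-994 + 3512) - 5942)/2 = 3/2 + (2518 - 5942)/2 = 3/2 + (½)*(-3424) = 3/2 - 1712 = -3421/2 ≈ -1710.5)
O = -121192769/2 (O = (-3421/2 - 5673)*(-91 + 8298) = -14767/2*8207 = -121192769/2 ≈ -6.0596e+7)
V(n, K) = -69/5 (V(n, K) = (⅕)*(-69) = -69/5)
O - V(-40, -179) = -121192769/2 - 1*(-69/5) = -121192769/2 + 69/5 = -605963707/10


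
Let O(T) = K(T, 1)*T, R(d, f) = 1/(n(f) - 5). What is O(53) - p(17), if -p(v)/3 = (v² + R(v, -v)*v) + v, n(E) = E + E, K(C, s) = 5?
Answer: 15362/13 ≈ 1181.7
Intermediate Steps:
n(E) = 2*E
R(d, f) = 1/(-5 + 2*f) (R(d, f) = 1/(2*f - 5) = 1/(-5 + 2*f))
O(T) = 5*T
p(v) = -3*v - 3*v² - 3*v/(-5 - 2*v) (p(v) = -3*((v² + v/(-5 + 2*(-v))) + v) = -3*((v² + v/(-5 - 2*v)) + v) = -3*(v + v² + v/(-5 - 2*v)) = -3*v - 3*v² - 3*v/(-5 - 2*v))
O(53) - p(17) = 5*53 - 3*17*(-4 - 7*17 - 2*17²)/(5 + 2*17) = 265 - 3*17*(-4 - 119 - 2*289)/(5 + 34) = 265 - 3*17*(-4 - 119 - 578)/39 = 265 - 3*17*(-701)/39 = 265 - 1*(-11917/13) = 265 + 11917/13 = 15362/13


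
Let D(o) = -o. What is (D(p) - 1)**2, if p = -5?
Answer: 16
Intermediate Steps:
(D(p) - 1)**2 = (-1*(-5) - 1)**2 = (5 - 1)**2 = 4**2 = 16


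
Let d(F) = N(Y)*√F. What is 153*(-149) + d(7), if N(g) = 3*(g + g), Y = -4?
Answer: -22797 - 24*√7 ≈ -22861.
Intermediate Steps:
N(g) = 6*g (N(g) = 3*(2*g) = 6*g)
d(F) = -24*√F (d(F) = (6*(-4))*√F = -24*√F)
153*(-149) + d(7) = 153*(-149) - 24*√7 = -22797 - 24*√7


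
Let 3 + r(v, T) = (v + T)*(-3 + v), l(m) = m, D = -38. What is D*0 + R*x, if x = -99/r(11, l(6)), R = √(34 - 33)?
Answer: -99/133 ≈ -0.74436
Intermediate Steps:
r(v, T) = -3 + (-3 + v)*(T + v) (r(v, T) = -3 + (v + T)*(-3 + v) = -3 + (T + v)*(-3 + v) = -3 + (-3 + v)*(T + v))
R = 1 (R = √1 = 1)
x = -99/133 (x = -99/(-3 + 11² - 3*6 - 3*11 + 6*11) = -99/(-3 + 121 - 18 - 33 + 66) = -99/133 ≈ -0.74436)
D*0 + R*x = -38*0 + 1*(-99/133) = 0 - 99/133 = -99/133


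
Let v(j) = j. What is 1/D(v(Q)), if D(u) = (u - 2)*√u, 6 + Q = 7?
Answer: -1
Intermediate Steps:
Q = 1 (Q = -6 + 7 = 1)
D(u) = √u*(-2 + u) (D(u) = (-2 + u)*√u = √u*(-2 + u))
1/D(v(Q)) = 1/(√1*(-2 + 1)) = 1/(1*(-1)) = 1/(-1) = -1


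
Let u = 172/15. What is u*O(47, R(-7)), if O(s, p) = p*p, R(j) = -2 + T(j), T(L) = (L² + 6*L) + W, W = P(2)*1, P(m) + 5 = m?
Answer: 688/15 ≈ 45.867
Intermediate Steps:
P(m) = -5 + m
W = -3 (W = (-5 + 2)*1 = -3*1 = -3)
u = 172/15 (u = 172*(1/15) = 172/15 ≈ 11.467)
T(L) = -3 + L² + 6*L (T(L) = (L² + 6*L) - 3 = -3 + L² + 6*L)
R(j) = -5 + j² + 6*j (R(j) = -2 + (-3 + j² + 6*j) = -5 + j² + 6*j)
O(s, p) = p²
u*O(47, R(-7)) = 172*(-5 + (-7)² + 6*(-7))²/15 = 172*(-5 + 49 - 42)²/15 = (172/15)*2² = (172/15)*4 = 688/15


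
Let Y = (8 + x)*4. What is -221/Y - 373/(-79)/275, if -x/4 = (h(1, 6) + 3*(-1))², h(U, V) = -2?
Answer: 4938489/7994800 ≈ 0.61771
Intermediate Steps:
x = -100 (x = -4*(-2 + 3*(-1))² = -4*(-2 - 3)² = -4*(-5)² = -4*25 = -100)
Y = -368 (Y = (8 - 100)*4 = -92*4 = -368)
-221/Y - 373/(-79)/275 = -221/(-368) - 373/(-79)/275 = -221*(-1/368) - 373*(-1/79)*(1/275) = 221/368 + (373/79)*(1/275) = 221/368 + 373/21725 = 4938489/7994800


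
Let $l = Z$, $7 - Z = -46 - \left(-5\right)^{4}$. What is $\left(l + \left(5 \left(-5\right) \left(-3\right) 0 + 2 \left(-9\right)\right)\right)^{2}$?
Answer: $435600$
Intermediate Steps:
$Z = 678$ ($Z = 7 - \left(-46 - \left(-5\right)^{4}\right) = 7 - \left(-46 - 625\right) = 7 - -671 = 7 + 671 = 678$)
$l = 678$
$\left(l + \left(5 \left(-5\right) \left(-3\right) 0 + 2 \left(-9\right)\right)\right)^{2} = \left(678 + \left(5 \left(-5\right) \left(-3\right) 0 + 2 \left(-9\right)\right)\right)^{2} = \left(678 - \left(18 - \left(-25\right) \left(-3\right) 0\right)\right)^{2} = \left(678 + \left(75 \cdot 0 - 18\right)\right)^{2} = \left(678 + \left(0 - 18\right)\right)^{2} = \left(678 - 18\right)^{2} = 660^{2} = 435600$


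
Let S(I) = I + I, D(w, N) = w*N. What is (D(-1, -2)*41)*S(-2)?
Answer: -328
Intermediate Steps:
D(w, N) = N*w
S(I) = 2*I
(D(-1, -2)*41)*S(-2) = (-2*(-1)*41)*(2*(-2)) = (2*41)*(-4) = 82*(-4) = -328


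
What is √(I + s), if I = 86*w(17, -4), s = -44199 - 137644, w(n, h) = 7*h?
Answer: I*√184251 ≈ 429.24*I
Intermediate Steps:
s = -181843
I = -2408 (I = 86*(7*(-4)) = 86*(-28) = -2408)
√(I + s) = √(-2408 - 181843) = √(-184251) = I*√184251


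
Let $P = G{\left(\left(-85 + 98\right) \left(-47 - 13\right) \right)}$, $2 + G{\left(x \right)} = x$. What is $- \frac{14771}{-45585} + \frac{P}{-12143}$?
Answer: $\frac{215011723}{553538655} \approx 0.38843$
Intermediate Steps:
$G{\left(x \right)} = -2 + x$
$P = -782$ ($P = -2 + \left(-85 + 98\right) \left(-47 - 13\right) = -2 + 13 \left(-60\right) = -2 - 780 = -782$)
$- \frac{14771}{-45585} + \frac{P}{-12143} = - \frac{14771}{-45585} - \frac{782}{-12143} = \left(-14771\right) \left(- \frac{1}{45585}\right) - - \frac{782}{12143} = \frac{14771}{45585} + \frac{782}{12143} = \frac{215011723}{553538655}$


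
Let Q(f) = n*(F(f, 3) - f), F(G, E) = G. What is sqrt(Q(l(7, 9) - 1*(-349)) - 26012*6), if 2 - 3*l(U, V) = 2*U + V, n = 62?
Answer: 2*I*sqrt(39018) ≈ 395.06*I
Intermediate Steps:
l(U, V) = 2/3 - 2*U/3 - V/3 (l(U, V) = 2/3 - (2*U + V)/3 = 2/3 - (V + 2*U)/3 = 2/3 + (-2*U/3 - V/3) = 2/3 - 2*U/3 - V/3)
Q(f) = 0 (Q(f) = 62*(f - f) = 62*0 = 0)
sqrt(Q(l(7, 9) - 1*(-349)) - 26012*6) = sqrt(0 - 26012*6) = sqrt(0 - 156072) = sqrt(-156072) = 2*I*sqrt(39018)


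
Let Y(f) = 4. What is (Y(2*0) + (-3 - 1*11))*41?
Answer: -410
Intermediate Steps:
(Y(2*0) + (-3 - 1*11))*41 = (4 + (-3 - 1*11))*41 = (4 + (-3 - 11))*41 = (4 - 14)*41 = -10*41 = -410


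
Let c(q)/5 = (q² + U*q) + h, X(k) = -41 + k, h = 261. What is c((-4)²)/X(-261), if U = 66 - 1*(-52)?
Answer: -12025/302 ≈ -39.818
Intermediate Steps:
U = 118 (U = 66 + 52 = 118)
c(q) = 1305 + 5*q² + 590*q (c(q) = 5*((q² + 118*q) + 261) = 5*(261 + q² + 118*q) = 1305 + 5*q² + 590*q)
c((-4)²)/X(-261) = (1305 + 5*((-4)²)² + 590*(-4)²)/(-41 - 261) = (1305 + 5*16² + 590*16)/(-302) = (1305 + 5*256 + 9440)*(-1/302) = (1305 + 1280 + 9440)*(-1/302) = 12025*(-1/302) = -12025/302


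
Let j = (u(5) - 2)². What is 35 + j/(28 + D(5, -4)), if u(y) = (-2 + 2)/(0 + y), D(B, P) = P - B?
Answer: 669/19 ≈ 35.211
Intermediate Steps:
u(y) = 0 (u(y) = 0/y = 0)
j = 4 (j = (0 - 2)² = (-2)² = 4)
35 + j/(28 + D(5, -4)) = 35 + 4/(28 + (-4 - 1*5)) = 35 + 4/(28 + (-4 - 5)) = 35 + 4/(28 - 9) = 35 + 4/19 = 669/19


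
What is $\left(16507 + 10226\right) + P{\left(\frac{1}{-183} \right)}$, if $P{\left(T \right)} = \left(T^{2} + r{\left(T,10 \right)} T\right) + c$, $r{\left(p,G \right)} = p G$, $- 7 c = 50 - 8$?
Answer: $\frac{895060514}{33489} \approx 26727.0$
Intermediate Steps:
$c = -6$ ($c = - \frac{50 - 8}{7} = \left(- \frac{1}{7}\right) 42 = -6$)
$r{\left(p,G \right)} = G p$
$P{\left(T \right)} = -6 + 11 T^{2}$ ($P{\left(T \right)} = \left(T^{2} + 10 T T\right) - 6 = \left(T^{2} + 10 T^{2}\right) - 6 = 11 T^{2} - 6 = -6 + 11 T^{2}$)
$\left(16507 + 10226\right) + P{\left(\frac{1}{-183} \right)} = \left(16507 + 10226\right) - \left(6 - 11 \left(\frac{1}{-183}\right)^{2}\right) = 26733 - \left(6 - 11 \left(- \frac{1}{183}\right)^{2}\right) = 26733 + \left(-6 + 11 \cdot \frac{1}{33489}\right) = 26733 + \left(-6 + \frac{11}{33489}\right) = 26733 - \frac{200923}{33489} = \frac{895060514}{33489}$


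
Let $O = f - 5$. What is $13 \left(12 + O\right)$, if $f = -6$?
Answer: $13$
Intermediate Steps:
$O = -11$ ($O = -6 - 5 = -11$)
$13 \left(12 + O\right) = 13 \left(12 - 11\right) = 13 \cdot 1 = 13$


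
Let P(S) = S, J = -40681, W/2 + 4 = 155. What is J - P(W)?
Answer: -40983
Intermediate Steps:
W = 302 (W = -8 + 2*155 = -8 + 310 = 302)
J - P(W) = -40681 - 1*302 = -40681 - 302 = -40983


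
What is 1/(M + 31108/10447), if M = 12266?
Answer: 10447/128174010 ≈ 8.1506e-5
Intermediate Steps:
1/(M + 31108/10447) = 1/(12266 + 31108/10447) = 1/(128174010/10447) = 10447/128174010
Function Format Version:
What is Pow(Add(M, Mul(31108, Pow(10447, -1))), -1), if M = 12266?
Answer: Rational(10447, 128174010) ≈ 8.1506e-5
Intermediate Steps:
Pow(Add(M, Mul(31108, Pow(10447, -1))), -1) = Pow(Add(12266, Mul(31108, Pow(10447, -1))), -1) = Pow(Add(12266, Mul(31108, Rational(1, 10447))), -1) = Pow(Add(12266, Rational(31108, 10447)), -1) = Pow(Rational(128174010, 10447), -1) = Rational(10447, 128174010)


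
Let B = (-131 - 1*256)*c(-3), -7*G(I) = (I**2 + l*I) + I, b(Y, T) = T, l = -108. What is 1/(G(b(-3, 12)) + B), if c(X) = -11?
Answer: 7/30939 ≈ 0.00022625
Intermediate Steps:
G(I) = -I**2/7 + 107*I/7 (G(I) = -((I**2 - 108*I) + I)/7 = -(I**2 - 107*I)/7 = -I**2/7 + 107*I/7)
B = 4257 (B = (-131 - 1*256)*(-11) = (-131 - 256)*(-11) = -387*(-11) = 4257)
1/(G(b(-3, 12)) + B) = 1/((1/7)*12*(107 - 1*12) + 4257) = 1/((1/7)*12*(107 - 12) + 4257) = 1/((1/7)*12*95 + 4257) = 1/(1140/7 + 4257) = 1/(30939/7) = 7/30939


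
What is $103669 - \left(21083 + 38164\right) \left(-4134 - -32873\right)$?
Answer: $-1702595864$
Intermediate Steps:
$103669 - \left(21083 + 38164\right) \left(-4134 - -32873\right) = 103669 - 59247 \left(-4134 + \left(-12149 + 45022\right)\right) = 103669 - 59247 \left(-4134 + 32873\right) = 103669 - 59247 \cdot 28739 = 103669 - 1702699533 = -1702595864$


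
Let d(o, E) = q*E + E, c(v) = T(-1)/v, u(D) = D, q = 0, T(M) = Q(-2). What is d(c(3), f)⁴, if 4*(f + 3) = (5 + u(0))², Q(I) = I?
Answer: 28561/256 ≈ 111.57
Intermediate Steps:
T(M) = -2
c(v) = -2/v
f = 13/4 (f = -3 + (5 + 0)²/4 = -3 + (¼)*5² = -3 + (¼)*25 = -3 + 25/4 = 13/4 ≈ 3.2500)
d(o, E) = E (d(o, E) = 0*E + E = 0 + E = E)
d(c(3), f)⁴ = (13/4)⁴ = 28561/256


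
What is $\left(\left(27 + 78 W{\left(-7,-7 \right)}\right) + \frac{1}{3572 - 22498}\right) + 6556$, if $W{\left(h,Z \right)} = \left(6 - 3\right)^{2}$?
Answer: $\frac{137875909}{18926} \approx 7285.0$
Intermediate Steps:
$W{\left(h,Z \right)} = 9$ ($W{\left(h,Z \right)} = 3^{2} = 9$)
$\left(\left(27 + 78 W{\left(-7,-7 \right)}\right) + \frac{1}{3572 - 22498}\right) + 6556 = \left(\left(27 + 78 \cdot 9\right) + \frac{1}{3572 - 22498}\right) + 6556 = \left(\left(27 + 702\right) + \frac{1}{-18926}\right) + 6556 = \left(729 - \frac{1}{18926}\right) + 6556 = \frac{13797053}{18926} + 6556 = \frac{137875909}{18926}$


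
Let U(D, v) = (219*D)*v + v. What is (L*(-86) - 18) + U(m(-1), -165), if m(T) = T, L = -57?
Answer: 40854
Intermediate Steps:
U(D, v) = v + 219*D*v (U(D, v) = 219*D*v + v = v + 219*D*v)
(L*(-86) - 18) + U(m(-1), -165) = (-57*(-86) - 18) - 165*(1 + 219*(-1)) = (4902 - 18) - 165*(1 - 219) = 4884 - 165*(-218) = 4884 + 35970 = 40854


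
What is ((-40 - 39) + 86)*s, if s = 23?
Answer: 161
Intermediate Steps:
((-40 - 39) + 86)*s = ((-40 - 39) + 86)*23 = (-79 + 86)*23 = 7*23 = 161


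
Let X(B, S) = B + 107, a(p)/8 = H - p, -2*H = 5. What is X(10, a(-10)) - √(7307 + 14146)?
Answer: 117 - √21453 ≈ -29.468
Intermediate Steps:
H = -5/2 (H = -½*5 = -5/2 ≈ -2.5000)
a(p) = -20 - 8*p (a(p) = 8*(-5/2 - p) = -20 - 8*p)
X(B, S) = 107 + B
X(10, a(-10)) - √(7307 + 14146) = (107 + 10) - √(7307 + 14146) = 117 - √21453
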